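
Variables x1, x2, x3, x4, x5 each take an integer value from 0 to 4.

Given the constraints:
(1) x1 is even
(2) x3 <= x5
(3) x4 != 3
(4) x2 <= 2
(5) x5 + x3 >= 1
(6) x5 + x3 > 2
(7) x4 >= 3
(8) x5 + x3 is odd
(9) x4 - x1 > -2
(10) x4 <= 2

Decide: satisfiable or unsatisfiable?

Unsatisfiable

From constraint 7: x4 ≥ 3. From constraint 10: x4 ≤ 2. But 2 < 3, so no value of x4 works.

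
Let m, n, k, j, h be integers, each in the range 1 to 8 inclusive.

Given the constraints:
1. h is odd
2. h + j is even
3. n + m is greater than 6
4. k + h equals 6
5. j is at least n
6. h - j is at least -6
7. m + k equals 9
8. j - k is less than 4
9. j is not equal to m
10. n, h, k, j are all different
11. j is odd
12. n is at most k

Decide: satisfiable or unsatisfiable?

Satisfiable

Take m = 4, n = 3, k = 5, j = 7, h = 1. Then constraint 3: n + m = 7; constraint 4: k + h = 6, and every other listed constraint is also met.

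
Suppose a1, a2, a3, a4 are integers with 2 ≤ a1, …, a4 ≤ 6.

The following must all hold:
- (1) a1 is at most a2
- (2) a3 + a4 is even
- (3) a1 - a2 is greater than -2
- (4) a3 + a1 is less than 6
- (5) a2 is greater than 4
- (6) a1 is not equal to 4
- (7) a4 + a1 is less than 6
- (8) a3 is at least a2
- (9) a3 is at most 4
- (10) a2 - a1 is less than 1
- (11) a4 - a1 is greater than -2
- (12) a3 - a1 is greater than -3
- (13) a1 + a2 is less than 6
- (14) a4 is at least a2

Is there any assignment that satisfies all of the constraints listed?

From constraint 5: a2 ≥ 5. From constraints 8 and 9: a2 ≤ a3 and a3 ≤ 4, so a2 ≤ 4. But 4 < 5, so no value of a2 works.

Unsatisfiable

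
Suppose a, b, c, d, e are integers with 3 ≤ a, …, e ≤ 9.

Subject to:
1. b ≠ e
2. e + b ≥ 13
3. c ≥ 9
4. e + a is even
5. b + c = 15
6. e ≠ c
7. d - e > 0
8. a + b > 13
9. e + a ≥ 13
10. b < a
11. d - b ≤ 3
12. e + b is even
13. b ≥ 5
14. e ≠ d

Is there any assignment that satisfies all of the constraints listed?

Take a = 8, b = 6, c = 9, d = 9, e = 8. Then constraint 2: e + b = 14; constraint 5: b + c = 15, and every other listed constraint is also met.

Satisfiable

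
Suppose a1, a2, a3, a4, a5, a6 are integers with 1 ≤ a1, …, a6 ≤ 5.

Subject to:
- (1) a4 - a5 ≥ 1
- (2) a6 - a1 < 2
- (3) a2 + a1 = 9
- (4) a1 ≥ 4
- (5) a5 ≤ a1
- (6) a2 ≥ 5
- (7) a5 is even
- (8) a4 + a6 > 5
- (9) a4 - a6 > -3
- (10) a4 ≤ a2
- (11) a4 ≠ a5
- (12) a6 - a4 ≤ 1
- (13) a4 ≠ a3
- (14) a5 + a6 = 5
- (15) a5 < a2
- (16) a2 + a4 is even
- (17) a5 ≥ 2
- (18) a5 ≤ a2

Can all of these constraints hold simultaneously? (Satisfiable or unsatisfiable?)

Satisfiable

One satisfying assignment is a1 = 4, a2 = 5, a3 = 2, a4 = 3, a5 = 2, a6 = 3.
For the less obvious constraints — constraint 1: a4 - a5 = 1; constraint 2: a6 - a1 = -1; constraint 3: a2 + a1 = 9 — and the others hold by inspection.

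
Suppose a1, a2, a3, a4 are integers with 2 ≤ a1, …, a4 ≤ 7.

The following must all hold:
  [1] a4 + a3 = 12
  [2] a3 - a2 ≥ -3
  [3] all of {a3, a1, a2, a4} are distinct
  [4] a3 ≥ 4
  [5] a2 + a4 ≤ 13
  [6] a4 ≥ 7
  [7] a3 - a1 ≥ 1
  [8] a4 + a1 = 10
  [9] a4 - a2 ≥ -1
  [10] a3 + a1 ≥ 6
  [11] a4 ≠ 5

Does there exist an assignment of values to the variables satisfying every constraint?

Setting (a1, a2, a3, a4) = (3, 6, 5, 7) satisfies everything: constraint 1: a4 + a3 = 12; constraint 2: a3 - a2 = -1; constraint 5: a2 + a4 = 13, and the others follow.

Satisfiable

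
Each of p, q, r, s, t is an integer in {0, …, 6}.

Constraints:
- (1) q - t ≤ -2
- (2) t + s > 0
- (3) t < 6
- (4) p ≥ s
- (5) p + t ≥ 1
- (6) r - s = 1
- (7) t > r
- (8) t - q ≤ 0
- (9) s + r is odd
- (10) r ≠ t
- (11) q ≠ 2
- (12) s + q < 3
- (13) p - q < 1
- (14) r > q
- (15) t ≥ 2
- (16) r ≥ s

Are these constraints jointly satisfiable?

Constraints 7, 8, and 14 give r < t, t ≤ q, q < r. Chaining: r < t ≤ q < r, which forces r < r — impossible.

Unsatisfiable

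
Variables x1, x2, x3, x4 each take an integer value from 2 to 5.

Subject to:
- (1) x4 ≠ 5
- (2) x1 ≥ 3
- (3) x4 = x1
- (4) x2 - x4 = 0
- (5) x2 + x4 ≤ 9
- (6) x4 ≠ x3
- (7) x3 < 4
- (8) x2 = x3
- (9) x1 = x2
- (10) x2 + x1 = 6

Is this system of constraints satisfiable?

From constraints 3, 8, and 9, x4 = x1 = x2 = x3, so x4 = x3. But constraint 6 says x4 ≠ x3. Contradiction.

Unsatisfiable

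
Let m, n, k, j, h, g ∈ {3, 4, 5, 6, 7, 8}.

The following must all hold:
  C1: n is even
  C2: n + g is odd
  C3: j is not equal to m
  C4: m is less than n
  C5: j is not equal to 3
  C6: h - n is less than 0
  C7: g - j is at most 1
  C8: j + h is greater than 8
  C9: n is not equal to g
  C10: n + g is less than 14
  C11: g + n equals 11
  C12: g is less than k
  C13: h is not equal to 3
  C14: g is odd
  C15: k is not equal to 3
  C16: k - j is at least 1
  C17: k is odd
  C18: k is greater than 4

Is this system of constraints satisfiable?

Satisfiable

The assignment m = 5, n = 8, k = 7, j = 4, h = 5, g = 3 works:
  constraint 6 holds since h - n = -3.
  constraint 7 holds since g - j = -1.
  constraint 8 holds since j + h = 9.
The rest check out directly.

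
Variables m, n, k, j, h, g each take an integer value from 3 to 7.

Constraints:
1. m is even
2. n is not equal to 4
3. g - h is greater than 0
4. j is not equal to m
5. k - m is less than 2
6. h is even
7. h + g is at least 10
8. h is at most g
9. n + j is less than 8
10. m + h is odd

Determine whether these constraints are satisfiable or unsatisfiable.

Unsatisfiable

Constraint 1 makes m even and constraint 6 makes h even, so m + h must be even. Constraint 10 says m + h is odd — contradiction.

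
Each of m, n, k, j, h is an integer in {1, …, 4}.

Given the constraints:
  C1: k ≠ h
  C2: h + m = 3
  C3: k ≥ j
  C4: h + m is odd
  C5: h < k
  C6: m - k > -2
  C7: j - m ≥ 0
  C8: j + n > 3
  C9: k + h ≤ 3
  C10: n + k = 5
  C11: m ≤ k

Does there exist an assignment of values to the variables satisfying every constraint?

Setting (m, n, k, j, h) = (2, 3, 2, 2, 1) satisfies everything: constraint 2: h + m = 3; constraint 6: m - k = 0, and the others follow.

Satisfiable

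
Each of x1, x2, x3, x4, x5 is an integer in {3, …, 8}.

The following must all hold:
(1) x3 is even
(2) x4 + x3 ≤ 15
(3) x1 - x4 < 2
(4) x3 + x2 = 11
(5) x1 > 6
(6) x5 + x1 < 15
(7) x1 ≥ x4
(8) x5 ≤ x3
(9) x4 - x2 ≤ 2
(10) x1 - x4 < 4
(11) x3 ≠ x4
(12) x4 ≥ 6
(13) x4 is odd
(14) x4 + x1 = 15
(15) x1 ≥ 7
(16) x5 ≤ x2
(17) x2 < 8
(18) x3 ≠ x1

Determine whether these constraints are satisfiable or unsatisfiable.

Satisfiable

Try x1 = 8, x2 = 5, x3 = 6, x4 = 7, x5 = 4.
Check constraint 2: x4 + x3 = 13; constraint 3: x1 - x4 = 1; constraint 4: x3 + x2 = 11. The remaining constraints are straightforward to verify.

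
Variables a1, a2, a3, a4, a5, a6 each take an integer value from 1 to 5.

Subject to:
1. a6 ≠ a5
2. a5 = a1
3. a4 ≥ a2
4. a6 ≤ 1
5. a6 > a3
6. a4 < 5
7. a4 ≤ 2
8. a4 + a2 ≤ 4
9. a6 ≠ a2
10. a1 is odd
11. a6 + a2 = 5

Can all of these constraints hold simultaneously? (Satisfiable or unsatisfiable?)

From constraint 4: a6 ≤ 1. From constraints 3 and 7: a2 ≤ a4 ≤ 2. Hence a6 + a2 ≤ 3. But constraint 11 requires a6 + a2 = 5, and 5 > 3. Contradiction.

Unsatisfiable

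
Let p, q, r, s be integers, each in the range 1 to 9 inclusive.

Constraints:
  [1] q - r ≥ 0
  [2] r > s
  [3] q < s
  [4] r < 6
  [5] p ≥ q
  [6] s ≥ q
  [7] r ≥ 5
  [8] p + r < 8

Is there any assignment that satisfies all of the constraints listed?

Unsatisfiable

Constraints 1, 2, and 3 give r ≤ q, q < s, s < r. Chaining: r ≤ q < s < r, which forces r < r — impossible.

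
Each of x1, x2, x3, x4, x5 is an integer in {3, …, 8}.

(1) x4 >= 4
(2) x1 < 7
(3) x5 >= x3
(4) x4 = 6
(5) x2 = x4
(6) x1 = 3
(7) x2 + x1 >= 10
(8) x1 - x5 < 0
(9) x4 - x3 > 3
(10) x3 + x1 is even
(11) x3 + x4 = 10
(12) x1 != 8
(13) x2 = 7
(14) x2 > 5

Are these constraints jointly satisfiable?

Unsatisfiable

Constraint 13 fixes x2 = 7 and constraint 4 fixes x4 = 6, but constraint 5 requires x2 = x4. Since 7 ≠ 6, contradiction.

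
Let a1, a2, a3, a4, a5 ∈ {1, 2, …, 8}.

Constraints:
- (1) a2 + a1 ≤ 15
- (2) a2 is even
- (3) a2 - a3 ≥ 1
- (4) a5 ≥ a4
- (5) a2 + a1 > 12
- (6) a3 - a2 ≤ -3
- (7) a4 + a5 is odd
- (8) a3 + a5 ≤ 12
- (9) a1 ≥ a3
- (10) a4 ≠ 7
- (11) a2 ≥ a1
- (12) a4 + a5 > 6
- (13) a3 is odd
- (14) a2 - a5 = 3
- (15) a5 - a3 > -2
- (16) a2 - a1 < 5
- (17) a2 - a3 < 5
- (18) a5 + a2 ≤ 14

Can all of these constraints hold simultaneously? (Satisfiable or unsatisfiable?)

Satisfiable

Take a1 = 5, a2 = 8, a3 = 5, a4 = 2, a5 = 5. Then constraint 1: a2 + a1 = 13; constraint 3: a2 - a3 = 3, and every other listed constraint is also met.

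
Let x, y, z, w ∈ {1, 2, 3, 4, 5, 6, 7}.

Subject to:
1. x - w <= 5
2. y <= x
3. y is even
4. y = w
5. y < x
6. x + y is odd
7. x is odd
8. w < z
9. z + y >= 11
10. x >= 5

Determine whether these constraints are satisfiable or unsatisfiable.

Take x = 7, y = 4, z = 7, w = 4. Then constraint 1: x - w = 3; constraint 3: y = 4 is even; constraint 9: z + y = 11, and every other listed constraint is also met.

Satisfiable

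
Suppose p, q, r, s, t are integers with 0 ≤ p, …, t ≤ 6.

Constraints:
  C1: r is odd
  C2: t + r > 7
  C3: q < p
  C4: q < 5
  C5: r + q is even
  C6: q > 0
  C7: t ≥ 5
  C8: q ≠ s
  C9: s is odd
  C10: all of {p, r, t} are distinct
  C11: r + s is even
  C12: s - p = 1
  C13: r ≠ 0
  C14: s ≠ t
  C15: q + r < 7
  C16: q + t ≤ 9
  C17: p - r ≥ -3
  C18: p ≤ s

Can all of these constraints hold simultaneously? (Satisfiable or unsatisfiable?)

Take p = 2, q = 1, r = 3, s = 3, t = 5. Then constraint 2: t + r = 8; constraint 12: s - p = 1, and every other listed constraint is also met.

Satisfiable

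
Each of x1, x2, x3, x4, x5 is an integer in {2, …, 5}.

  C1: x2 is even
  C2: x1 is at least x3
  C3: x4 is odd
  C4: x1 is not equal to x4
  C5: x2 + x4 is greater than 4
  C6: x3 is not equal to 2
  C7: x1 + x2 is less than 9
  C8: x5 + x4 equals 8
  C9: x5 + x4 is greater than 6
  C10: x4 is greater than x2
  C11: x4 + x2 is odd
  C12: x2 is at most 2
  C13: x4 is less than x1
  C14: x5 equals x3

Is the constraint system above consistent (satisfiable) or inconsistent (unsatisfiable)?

Satisfiable

Try x1 = 5, x2 = 2, x3 = 5, x4 = 3, x5 = 5.
Check constraint 5: x2 + x4 = 5; constraint 7: x1 + x2 = 7; constraint 8: x5 + x4 = 8. The remaining constraints are straightforward to verify.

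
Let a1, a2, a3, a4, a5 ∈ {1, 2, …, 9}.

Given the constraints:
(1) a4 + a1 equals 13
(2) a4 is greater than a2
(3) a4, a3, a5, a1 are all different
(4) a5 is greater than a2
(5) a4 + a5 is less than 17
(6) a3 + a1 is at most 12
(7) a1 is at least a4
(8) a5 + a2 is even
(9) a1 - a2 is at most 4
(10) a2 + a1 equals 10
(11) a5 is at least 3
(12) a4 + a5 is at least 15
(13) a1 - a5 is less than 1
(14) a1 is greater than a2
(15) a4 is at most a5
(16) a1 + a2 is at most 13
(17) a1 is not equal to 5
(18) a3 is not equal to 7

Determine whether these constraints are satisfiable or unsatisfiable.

Satisfiable

Try a1 = 7, a2 = 3, a3 = 4, a4 = 6, a5 = 9.
Check constraint 1: a4 + a1 = 13; constraint 5: a4 + a5 = 15. The remaining constraints are straightforward to verify.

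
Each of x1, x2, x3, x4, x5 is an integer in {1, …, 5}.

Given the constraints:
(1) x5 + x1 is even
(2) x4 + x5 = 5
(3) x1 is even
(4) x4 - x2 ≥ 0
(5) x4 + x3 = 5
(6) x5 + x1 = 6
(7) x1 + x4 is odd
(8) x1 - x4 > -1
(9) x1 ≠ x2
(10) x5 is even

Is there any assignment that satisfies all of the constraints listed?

Satisfiable

Try x1 = 4, x2 = 3, x3 = 2, x4 = 3, x5 = 2.
Check constraint 2: x4 + x5 = 5; constraint 4: x4 - x2 = 0. The remaining constraints are straightforward to verify.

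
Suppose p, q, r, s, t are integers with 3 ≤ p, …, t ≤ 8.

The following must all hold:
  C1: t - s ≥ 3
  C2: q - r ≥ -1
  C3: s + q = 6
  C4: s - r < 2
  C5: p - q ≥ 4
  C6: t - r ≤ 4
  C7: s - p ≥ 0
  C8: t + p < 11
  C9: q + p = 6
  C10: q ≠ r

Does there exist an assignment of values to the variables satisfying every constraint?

Constraints 1, 2, 5, 6, and 7 give s − p ≥ 0, p − q ≥ 4, q − r ≥ -1, r − t ≥ -4, t − s ≥ 3.
Adding all 5 inequalities: the left sides telescope to 0, and the right sides sum to 0 + 4 + (-1) + (-4) + 3 = 2. So 0 ≥ 2, which is false.

Unsatisfiable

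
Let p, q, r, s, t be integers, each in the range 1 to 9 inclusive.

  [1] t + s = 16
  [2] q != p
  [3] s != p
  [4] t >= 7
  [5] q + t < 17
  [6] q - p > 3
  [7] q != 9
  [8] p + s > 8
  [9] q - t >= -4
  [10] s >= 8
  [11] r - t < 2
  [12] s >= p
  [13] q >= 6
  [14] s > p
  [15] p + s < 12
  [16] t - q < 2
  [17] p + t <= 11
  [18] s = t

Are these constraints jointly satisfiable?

Satisfiable

One satisfying assignment is p = 2, q = 7, r = 8, s = 8, t = 8.
For the less obvious constraints — constraint 1: t + s = 16; constraint 5: q + t = 15 — and the others hold by inspection.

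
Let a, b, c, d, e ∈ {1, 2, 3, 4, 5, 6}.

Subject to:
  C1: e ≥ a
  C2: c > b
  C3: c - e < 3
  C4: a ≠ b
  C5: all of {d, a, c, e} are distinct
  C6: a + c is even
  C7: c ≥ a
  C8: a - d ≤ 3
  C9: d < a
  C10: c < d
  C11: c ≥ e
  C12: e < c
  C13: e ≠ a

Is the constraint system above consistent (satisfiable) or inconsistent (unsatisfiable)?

Unsatisfiable

Constraints 1, 9, 10, and 12 give e < c, c < d, d < a, a ≤ e. Chaining: e < c < d < a ≤ e, which forces e < e — impossible.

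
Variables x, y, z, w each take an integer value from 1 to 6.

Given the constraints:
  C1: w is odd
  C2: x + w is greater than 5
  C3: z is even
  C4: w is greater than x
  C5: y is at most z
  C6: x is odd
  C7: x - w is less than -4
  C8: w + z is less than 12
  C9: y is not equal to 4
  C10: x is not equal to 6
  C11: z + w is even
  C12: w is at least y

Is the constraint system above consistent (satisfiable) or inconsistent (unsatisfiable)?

Constraint 3 makes z even and constraint 1 makes w odd, so z + w must be odd. Constraint 11 says z + w is even — contradiction.

Unsatisfiable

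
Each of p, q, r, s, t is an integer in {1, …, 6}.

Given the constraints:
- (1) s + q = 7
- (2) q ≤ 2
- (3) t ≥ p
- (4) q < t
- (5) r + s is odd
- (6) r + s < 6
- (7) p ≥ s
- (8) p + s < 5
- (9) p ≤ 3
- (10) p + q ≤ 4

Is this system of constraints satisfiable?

From constraints 7 and 9: s ≤ p ≤ 3. From constraint 2: q ≤ 2. Hence s + q ≤ 5. But constraint 1 requires s + q = 7, and 7 > 5. Contradiction.

Unsatisfiable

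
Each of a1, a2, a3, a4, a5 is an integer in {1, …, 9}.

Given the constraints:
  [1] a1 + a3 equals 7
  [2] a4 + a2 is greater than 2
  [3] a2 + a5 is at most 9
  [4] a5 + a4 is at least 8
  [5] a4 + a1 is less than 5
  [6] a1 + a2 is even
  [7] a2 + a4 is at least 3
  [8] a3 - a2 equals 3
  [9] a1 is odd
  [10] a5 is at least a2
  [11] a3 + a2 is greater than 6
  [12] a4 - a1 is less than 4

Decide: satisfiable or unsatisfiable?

Satisfiable

Try a1 = 1, a2 = 3, a3 = 6, a4 = 2, a5 = 6.
Check constraint 1: a1 + a3 = 7; constraint 2: a4 + a2 = 5. The remaining constraints are straightforward to verify.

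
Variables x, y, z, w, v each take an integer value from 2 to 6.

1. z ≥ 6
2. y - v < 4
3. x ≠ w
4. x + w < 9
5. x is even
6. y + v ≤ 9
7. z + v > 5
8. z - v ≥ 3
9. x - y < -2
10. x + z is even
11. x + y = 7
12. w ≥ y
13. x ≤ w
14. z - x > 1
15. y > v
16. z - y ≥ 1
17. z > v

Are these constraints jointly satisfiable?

The assignment x = 2, y = 5, z = 6, w = 5, v = 2 works:
  constraint 2 holds since y - v = 3.
  constraint 4 holds since x + w = 7.
The rest check out directly.

Satisfiable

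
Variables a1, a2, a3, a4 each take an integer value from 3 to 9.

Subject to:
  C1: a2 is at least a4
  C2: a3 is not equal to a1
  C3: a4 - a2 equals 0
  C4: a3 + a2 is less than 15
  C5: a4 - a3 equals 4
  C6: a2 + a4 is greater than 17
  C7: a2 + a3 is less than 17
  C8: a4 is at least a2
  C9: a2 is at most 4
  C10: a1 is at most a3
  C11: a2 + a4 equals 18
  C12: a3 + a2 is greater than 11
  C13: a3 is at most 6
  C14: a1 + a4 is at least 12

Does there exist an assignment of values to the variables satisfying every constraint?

Unsatisfiable

From constraints 10 and 13: a1 ≤ a3 ≤ 6. From constraints 1 and 9: a4 ≤ a2 ≤ 4. Hence a1 + a4 ≤ 10. But constraint 14 requires a1 + a4 ≥ 12, and 12 > 10. Contradiction.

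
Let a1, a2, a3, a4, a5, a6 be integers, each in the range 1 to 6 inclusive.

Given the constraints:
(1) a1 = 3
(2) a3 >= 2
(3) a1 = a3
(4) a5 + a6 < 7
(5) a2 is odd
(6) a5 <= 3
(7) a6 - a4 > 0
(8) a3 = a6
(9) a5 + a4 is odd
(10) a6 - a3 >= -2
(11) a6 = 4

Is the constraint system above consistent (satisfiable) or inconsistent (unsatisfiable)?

Constraint 1 fixes a1 = 3 and constraint 11 fixes a6 = 4. Constraints 3 and 8 give a1 = a3 = a6, so a1 = a6. But 3 ≠ 4 — contradiction.

Unsatisfiable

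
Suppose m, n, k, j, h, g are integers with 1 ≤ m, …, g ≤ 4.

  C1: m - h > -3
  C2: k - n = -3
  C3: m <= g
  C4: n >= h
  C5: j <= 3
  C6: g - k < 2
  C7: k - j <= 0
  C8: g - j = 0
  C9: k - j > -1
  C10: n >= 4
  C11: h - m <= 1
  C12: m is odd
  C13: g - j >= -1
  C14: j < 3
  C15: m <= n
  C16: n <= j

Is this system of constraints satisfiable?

Unsatisfiable

From constraints 10 and 16: j ≥ n and n ≥ 4, so j ≥ 4. From constraint 5: j ≤ 3. But 3 < 4, so no value of j works.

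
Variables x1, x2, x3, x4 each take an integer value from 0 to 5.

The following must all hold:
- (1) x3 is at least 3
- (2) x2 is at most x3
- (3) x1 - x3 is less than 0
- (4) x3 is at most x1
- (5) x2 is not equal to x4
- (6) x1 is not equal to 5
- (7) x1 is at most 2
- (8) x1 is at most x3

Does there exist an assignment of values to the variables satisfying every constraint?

From constraint 1: x3 ≥ 3. From constraints 4 and 7: x3 ≤ x1 and x1 ≤ 2, so x3 ≤ 2. But 2 < 3, so no value of x3 works.

Unsatisfiable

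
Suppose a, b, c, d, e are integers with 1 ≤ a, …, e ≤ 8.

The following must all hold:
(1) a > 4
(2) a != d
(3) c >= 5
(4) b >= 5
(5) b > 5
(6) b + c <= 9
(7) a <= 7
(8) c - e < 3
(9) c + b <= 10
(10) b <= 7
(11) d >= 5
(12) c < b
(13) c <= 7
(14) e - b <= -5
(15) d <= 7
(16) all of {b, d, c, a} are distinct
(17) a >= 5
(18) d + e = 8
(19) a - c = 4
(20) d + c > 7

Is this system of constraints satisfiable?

Constraints 3, 4, 7, 10, 11, 13, 15, and 17 confine each of b, d, c, a to the 3 values {5, …, 7}.
Constraint 16 requires all 4 of them to be distinct, but only 3 values are available — impossible by the pigeonhole principle.

Unsatisfiable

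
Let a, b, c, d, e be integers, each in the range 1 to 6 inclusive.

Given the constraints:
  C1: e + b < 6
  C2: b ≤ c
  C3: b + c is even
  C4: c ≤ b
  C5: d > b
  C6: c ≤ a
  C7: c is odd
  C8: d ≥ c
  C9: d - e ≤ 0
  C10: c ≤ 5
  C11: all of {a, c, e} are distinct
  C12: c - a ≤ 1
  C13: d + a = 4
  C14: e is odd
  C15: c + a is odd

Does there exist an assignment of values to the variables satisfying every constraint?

Setting (a, b, c, d, e) = (2, 1, 1, 2, 3) satisfies everything: constraint 1: e + b = 4; constraint 9: d - e = -1; constraint 12: c - a = -1, and the others follow.

Satisfiable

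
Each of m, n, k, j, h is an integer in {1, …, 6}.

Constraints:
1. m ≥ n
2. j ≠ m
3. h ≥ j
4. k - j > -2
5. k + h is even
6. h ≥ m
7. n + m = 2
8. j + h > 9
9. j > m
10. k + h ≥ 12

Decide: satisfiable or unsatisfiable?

Satisfiable

Setting (m, n, k, j, h) = (1, 1, 6, 6, 6) satisfies everything: constraint 4: k - j = 0; constraint 7: n + m = 2; constraint 8: j + h = 12, and the others follow.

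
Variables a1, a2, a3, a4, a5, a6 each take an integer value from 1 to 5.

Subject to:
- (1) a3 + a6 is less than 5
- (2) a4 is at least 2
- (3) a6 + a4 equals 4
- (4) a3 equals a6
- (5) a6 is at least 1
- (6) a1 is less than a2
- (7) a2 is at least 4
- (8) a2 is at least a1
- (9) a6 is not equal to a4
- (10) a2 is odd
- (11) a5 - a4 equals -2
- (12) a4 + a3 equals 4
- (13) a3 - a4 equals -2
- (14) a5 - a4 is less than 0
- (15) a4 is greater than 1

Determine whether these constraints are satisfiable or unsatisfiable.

Setting (a1, a2, a3, a4, a5, a6) = (4, 5, 1, 3, 1, 1) satisfies everything: constraint 1: a3 + a6 = 2; constraint 3: a6 + a4 = 4, and the others follow.

Satisfiable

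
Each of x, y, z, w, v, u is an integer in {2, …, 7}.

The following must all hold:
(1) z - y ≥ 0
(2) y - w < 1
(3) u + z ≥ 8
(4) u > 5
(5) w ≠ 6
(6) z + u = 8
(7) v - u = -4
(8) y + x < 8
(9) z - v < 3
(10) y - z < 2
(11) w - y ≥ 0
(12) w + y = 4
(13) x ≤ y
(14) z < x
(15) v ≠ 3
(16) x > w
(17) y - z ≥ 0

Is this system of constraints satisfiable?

Unsatisfiable

Constraints 11, 13, and 16 give w < x, x ≤ y, y ≤ w. Chaining: w < x ≤ y ≤ w, which forces w < w — impossible.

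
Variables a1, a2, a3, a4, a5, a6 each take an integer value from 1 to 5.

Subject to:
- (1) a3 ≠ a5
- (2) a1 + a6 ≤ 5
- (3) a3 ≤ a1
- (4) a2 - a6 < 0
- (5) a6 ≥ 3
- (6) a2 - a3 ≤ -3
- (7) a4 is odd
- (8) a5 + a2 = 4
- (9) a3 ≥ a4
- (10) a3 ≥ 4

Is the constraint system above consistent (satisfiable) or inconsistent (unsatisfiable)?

From constraints 3 and 10: a1 ≥ a3 ≥ 4. From constraint 5: a6 ≥ 3. Hence a1 + a6 ≥ 7. But constraint 2 requires a1 + a6 ≤ 5, and 5 < 7. Contradiction.

Unsatisfiable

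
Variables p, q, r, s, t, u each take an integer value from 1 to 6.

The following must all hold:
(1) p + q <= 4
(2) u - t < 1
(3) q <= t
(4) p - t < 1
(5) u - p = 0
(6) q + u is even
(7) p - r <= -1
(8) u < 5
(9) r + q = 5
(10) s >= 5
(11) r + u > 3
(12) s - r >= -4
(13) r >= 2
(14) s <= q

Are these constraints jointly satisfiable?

Unsatisfiable

From constraint 13: r ≥ 2. From constraints 10 and 14: q ≥ s ≥ 5. Hence r + q ≥ 7. But constraint 9 requires r + q = 5, and 5 < 7. Contradiction.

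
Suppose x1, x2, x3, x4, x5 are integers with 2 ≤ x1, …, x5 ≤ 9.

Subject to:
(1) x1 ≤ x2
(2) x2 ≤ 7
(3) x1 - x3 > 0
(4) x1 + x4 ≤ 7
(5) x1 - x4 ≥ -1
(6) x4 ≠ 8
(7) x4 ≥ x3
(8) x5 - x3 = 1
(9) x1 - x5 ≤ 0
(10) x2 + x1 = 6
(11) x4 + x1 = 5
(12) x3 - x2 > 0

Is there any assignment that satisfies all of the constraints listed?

Unsatisfiable

Constraints 1, 3, and 12 give x3 < x1, x1 ≤ x2, x2 < x3. Chaining: x3 < x1 ≤ x2 < x3, which forces x3 < x3 — impossible.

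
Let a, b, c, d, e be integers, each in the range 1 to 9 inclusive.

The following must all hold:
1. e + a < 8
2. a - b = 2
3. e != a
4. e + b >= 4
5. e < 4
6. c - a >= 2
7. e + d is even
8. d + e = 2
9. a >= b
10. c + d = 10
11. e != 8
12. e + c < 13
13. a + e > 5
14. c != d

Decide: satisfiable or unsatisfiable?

Satisfiable

The assignment a = 5, b = 3, c = 9, d = 1, e = 1 works:
  constraint 1 holds since e + a = 6.
  constraint 2 holds since a - b = 2.
The rest check out directly.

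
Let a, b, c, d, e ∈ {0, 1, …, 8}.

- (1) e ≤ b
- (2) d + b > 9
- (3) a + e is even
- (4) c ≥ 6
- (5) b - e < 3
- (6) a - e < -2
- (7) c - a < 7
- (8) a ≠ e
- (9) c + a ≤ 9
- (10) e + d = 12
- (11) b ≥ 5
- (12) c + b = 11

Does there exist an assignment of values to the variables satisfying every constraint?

Setting (a, b, c, d, e) = (1, 5, 6, 7, 5) satisfies everything: constraint 2: d + b = 12; constraint 5: b - e = 0, and the others follow.

Satisfiable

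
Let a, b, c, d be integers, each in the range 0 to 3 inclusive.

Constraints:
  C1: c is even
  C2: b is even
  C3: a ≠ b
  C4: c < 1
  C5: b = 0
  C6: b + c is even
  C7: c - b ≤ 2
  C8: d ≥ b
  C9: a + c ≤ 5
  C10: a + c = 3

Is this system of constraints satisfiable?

Satisfiable

Setting (a, b, c, d) = (3, 0, 0, 0) satisfies everything: constraint 7: c - b = 0; constraint 9: a + c = 3, and the others follow.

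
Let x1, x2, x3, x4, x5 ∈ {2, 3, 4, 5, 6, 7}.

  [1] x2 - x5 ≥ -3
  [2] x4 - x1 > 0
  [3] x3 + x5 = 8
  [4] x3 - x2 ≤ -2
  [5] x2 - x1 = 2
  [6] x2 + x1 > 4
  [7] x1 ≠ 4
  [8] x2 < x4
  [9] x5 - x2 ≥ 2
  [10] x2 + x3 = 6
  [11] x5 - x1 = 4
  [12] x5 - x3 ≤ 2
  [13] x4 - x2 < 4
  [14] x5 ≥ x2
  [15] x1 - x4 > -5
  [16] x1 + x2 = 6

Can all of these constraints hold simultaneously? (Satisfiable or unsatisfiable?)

Unsatisfiable

Constraints 4, 9, and 12 give x2 − x3 ≥ 2, x3 − x5 ≥ -2, x5 − x2 ≥ 2.
Adding all 3 inequalities: the left sides telescope to 0, and the right sides sum to 2 + (-2) + 2 = 2. So 0 ≥ 2, which is false.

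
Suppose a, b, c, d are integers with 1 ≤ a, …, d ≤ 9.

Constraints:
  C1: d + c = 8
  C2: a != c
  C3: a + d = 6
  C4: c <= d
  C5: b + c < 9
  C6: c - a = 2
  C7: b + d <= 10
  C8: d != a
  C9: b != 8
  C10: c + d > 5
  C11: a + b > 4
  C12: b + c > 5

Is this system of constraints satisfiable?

Satisfiable

Try a = 1, b = 5, c = 3, d = 5.
Check constraint 1: d + c = 8; constraint 3: a + d = 6; constraint 5: b + c = 8. The remaining constraints are straightforward to verify.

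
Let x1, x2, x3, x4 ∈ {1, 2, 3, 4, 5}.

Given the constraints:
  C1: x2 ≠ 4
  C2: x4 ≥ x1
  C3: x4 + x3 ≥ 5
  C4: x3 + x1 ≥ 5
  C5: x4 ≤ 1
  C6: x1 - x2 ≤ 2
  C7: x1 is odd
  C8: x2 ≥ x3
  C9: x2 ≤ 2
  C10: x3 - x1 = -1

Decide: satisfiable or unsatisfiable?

From constraints 8 and 9: x3 ≤ x2 ≤ 2. From constraints 2 and 5: x1 ≤ x4 ≤ 1. Hence x3 + x1 ≤ 3. But constraint 4 requires x3 + x1 ≥ 5, and 5 > 3. Contradiction.

Unsatisfiable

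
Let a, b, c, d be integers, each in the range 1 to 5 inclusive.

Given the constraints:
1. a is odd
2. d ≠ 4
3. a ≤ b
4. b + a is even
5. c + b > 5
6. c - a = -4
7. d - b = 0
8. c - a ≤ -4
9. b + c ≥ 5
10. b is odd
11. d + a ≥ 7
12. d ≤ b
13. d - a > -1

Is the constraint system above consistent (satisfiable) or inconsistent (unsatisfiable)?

Satisfiable

Try a = 5, b = 5, c = 1, d = 5.
Check constraint 5: c + b = 6; constraint 6: c - a = -4. The remaining constraints are straightforward to verify.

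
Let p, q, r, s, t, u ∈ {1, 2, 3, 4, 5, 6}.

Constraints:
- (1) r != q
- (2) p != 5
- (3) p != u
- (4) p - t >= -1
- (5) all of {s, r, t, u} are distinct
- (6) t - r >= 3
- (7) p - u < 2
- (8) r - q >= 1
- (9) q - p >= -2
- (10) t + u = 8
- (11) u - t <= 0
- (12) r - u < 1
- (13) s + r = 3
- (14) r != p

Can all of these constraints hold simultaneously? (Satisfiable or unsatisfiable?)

Constraints 4, 6, 8, and 9 give t − r ≥ 3, r − q ≥ 1, q − p ≥ -2, p − t ≥ -1.
Adding all 4 inequalities: the left sides telescope to 0, and the right sides sum to 3 + 1 + (-2) + (-1) = 1. So 0 ≥ 1, which is false.

Unsatisfiable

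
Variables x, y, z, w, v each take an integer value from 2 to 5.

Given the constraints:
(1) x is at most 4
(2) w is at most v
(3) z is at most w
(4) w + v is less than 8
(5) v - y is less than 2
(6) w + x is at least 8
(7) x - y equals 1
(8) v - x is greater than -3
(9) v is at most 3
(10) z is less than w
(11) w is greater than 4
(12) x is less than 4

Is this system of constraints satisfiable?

From constraints 2 and 9: w ≤ v ≤ 3. From constraint 1: x ≤ 4. Hence w + x ≤ 7. But constraint 6 requires w + x ≥ 8, and 8 > 7. Contradiction.

Unsatisfiable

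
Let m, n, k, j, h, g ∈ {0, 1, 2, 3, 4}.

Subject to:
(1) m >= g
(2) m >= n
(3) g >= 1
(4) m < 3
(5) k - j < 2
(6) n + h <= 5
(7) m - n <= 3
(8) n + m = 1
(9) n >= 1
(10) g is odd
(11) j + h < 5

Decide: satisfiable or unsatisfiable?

From constraint 9: n ≥ 1. From constraints 1 and 3: m ≥ g ≥ 1. Hence n + m ≥ 2. But constraint 8 requires n + m = 1, and 1 < 2. Contradiction.

Unsatisfiable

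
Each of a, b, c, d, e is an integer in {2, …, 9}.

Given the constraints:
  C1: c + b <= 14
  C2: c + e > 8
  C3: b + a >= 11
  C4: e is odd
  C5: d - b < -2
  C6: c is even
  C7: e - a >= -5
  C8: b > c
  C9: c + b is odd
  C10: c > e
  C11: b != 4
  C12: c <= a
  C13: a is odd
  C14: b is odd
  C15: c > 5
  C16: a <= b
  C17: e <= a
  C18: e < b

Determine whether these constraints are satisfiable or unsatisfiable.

Take a = 7, b = 7, c = 6, d = 3, e = 5. Then constraint 1: c + b = 13; constraint 2: c + e = 11; constraint 3: b + a = 14, and every other listed constraint is also met.

Satisfiable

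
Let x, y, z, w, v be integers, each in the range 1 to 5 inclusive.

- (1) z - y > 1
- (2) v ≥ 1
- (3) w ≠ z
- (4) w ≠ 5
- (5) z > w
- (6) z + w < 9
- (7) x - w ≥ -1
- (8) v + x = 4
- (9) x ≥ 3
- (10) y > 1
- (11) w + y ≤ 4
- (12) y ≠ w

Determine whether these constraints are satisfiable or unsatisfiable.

Satisfiable

Setting (x, y, z, w, v) = (3, 2, 5, 1, 1) satisfies everything: constraint 1: z - y = 3; constraint 6: z + w = 6, and the others follow.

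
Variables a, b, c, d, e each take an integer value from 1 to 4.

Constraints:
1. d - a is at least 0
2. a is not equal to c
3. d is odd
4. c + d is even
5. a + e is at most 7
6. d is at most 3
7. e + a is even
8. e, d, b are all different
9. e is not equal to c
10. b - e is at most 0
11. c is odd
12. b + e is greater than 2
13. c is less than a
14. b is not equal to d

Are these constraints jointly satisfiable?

Setting (a, b, c, d, e) = (2, 1, 1, 3, 4) satisfies everything: constraint 1: d - a = 1; constraint 5: a + e = 6; constraint 10: b - e = -3, and the others follow.

Satisfiable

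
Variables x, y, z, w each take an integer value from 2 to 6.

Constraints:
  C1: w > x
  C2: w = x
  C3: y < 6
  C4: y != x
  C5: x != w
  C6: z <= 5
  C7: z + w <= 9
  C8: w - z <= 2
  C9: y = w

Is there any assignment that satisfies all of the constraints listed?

Unsatisfiable

From constraints 2 and 9, y = w = x, so y = x. But constraint 4 says y ≠ x. Contradiction.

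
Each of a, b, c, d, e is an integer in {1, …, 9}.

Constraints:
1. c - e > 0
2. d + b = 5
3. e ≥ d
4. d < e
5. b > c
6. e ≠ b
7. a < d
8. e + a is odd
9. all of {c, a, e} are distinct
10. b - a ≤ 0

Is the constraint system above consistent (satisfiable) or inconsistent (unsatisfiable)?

Unsatisfiable

Constraints 1, 4, 5, 7, and 10 give a < d, d < e, e < c, c < b, b ≤ a. Chaining: a < d < e < c < b ≤ a, which forces a < a — impossible.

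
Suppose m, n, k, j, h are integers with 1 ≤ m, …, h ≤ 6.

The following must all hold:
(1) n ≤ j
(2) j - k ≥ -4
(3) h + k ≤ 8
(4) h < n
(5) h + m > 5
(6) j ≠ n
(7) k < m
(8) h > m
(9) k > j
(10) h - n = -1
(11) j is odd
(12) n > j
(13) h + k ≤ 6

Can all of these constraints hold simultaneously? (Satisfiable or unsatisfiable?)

Constraints 1, 4, 7, 8, and 9 give m < h, h < n, n ≤ j, j < k, k < m. Chaining: m < h < n ≤ j < k < m, which forces m < m — impossible.

Unsatisfiable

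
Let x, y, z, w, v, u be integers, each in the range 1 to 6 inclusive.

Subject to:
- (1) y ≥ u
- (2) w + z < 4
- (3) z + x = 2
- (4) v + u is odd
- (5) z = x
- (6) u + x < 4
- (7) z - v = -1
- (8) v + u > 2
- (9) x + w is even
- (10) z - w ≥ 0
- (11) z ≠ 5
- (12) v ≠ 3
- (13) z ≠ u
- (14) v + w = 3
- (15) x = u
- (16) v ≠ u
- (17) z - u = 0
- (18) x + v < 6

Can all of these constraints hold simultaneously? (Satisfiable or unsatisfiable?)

Unsatisfiable

From constraints 5 and 15, z = x = u, so z = u. But constraint 13 says z ≠ u. Contradiction.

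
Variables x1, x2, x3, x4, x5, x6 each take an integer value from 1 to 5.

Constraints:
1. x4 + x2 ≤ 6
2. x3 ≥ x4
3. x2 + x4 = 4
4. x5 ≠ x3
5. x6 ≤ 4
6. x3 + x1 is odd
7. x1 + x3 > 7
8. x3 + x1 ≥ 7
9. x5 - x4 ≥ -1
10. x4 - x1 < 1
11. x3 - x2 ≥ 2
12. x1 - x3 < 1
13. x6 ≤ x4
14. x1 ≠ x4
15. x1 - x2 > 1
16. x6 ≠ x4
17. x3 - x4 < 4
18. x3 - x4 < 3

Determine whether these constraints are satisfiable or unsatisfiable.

Satisfiable

One satisfying assignment is x1 = 4, x2 = 1, x3 = 5, x4 = 3, x5 = 2, x6 = 2.
For the less obvious constraints — constraint 1: x4 + x2 = 4; constraint 3: x2 + x4 = 4 — and the others hold by inspection.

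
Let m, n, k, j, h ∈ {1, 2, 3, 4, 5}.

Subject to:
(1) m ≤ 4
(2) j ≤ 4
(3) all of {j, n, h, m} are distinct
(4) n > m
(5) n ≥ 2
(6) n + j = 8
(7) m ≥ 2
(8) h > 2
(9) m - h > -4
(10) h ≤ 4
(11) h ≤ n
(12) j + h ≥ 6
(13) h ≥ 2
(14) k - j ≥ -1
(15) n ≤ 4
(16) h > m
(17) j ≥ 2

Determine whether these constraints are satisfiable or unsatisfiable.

Unsatisfiable

Constraints 1, 2, 5, 7, 10, 13, 15, and 17 confine each of j, n, h, m to the 3 values {2, …, 4}.
Constraint 3 requires all 4 of them to be distinct, but only 3 values are available — impossible by the pigeonhole principle.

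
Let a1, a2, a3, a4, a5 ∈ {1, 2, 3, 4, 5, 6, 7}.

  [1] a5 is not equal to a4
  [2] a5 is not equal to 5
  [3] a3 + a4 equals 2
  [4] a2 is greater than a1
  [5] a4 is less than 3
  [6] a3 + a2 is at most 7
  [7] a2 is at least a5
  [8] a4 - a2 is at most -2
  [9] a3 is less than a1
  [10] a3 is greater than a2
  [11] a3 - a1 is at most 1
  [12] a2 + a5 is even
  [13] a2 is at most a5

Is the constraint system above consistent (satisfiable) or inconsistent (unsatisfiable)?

Constraints 4, 9, and 10 give a3 < a1, a1 < a2, a2 < a3. Chaining: a3 < a1 < a2 < a3, which forces a3 < a3 — impossible.

Unsatisfiable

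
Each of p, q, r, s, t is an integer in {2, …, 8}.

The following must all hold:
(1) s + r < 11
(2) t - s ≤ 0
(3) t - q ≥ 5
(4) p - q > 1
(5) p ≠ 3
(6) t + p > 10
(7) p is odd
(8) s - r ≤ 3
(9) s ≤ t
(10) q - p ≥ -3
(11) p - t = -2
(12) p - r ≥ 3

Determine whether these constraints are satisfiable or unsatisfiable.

Unsatisfiable

Constraints 2, 3, 8, 10, and 12 give s − t ≥ 0, t − q ≥ 5, q − p ≥ -3, p − r ≥ 3, r − s ≥ -3.
Adding all 5 inequalities: the left sides telescope to 0, and the right sides sum to 0 + 5 + (-3) + 3 + (-3) = 2. So 0 ≥ 2, which is false.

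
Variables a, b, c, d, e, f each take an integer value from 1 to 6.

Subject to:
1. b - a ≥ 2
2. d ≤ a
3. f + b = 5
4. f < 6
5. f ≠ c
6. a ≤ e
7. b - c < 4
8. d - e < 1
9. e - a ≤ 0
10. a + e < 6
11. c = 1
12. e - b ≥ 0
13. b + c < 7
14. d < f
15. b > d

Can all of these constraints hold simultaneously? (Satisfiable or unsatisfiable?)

Constraints 1, 9, and 12 give b − a ≥ 2, a − e ≥ 0, e − b ≥ 0.
Adding all 3 inequalities: the left sides telescope to 0, and the right sides sum to 2 + 0 + 0 = 2. So 0 ≥ 2, which is false.

Unsatisfiable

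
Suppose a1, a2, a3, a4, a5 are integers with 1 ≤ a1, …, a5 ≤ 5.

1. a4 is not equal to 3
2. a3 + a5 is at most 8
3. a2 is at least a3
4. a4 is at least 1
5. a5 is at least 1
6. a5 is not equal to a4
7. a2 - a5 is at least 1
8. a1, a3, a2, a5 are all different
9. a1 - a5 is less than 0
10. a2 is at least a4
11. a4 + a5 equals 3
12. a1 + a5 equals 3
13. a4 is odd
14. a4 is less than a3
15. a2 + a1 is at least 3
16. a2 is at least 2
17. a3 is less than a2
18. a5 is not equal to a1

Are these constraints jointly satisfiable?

The assignment a1 = 1, a2 = 5, a3 = 3, a4 = 1, a5 = 2 works:
  constraint 2 holds since a3 + a5 = 5.
  constraint 7 holds since a2 - a5 = 3.
  constraint 9 holds since a1 - a5 = -1.
The rest check out directly.

Satisfiable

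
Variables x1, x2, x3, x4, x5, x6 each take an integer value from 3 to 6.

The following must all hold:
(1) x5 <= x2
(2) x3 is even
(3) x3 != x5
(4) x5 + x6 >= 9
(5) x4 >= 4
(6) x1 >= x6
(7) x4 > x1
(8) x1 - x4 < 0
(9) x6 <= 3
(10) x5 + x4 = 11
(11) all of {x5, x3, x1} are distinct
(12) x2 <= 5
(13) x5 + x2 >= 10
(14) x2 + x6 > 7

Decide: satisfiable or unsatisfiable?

Unsatisfiable

From constraints 1 and 12: x5 ≤ x2 ≤ 5. From constraint 9: x6 ≤ 3. Hence x5 + x6 ≤ 8. But constraint 4 requires x5 + x6 ≥ 9, and 9 > 8. Contradiction.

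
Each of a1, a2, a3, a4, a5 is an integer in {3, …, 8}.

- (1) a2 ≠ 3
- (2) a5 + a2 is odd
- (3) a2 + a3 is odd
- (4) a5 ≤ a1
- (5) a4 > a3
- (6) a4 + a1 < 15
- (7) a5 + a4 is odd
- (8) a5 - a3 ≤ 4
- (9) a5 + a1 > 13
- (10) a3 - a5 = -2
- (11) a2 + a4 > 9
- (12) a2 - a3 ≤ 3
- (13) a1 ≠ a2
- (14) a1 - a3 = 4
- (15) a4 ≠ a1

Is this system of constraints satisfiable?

Satisfiable

The assignment a1 = 8, a2 = 5, a3 = 4, a4 = 5, a5 = 6 works:
  constraint 6 holds since a4 + a1 = 13.
  constraint 8 holds since a5 - a3 = 2.
  constraint 9 holds since a5 + a1 = 14.
The rest check out directly.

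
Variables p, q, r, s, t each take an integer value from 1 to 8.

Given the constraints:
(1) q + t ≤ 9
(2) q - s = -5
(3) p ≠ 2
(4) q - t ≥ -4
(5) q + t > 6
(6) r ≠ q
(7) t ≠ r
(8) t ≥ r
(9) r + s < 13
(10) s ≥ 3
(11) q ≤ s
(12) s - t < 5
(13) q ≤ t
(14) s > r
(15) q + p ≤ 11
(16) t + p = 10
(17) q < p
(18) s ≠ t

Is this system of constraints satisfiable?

Satisfiable

The assignment p = 6, q = 3, r = 2, s = 8, t = 4 works:
  constraint 1 holds since q + t = 7.
  constraint 2 holds since q - s = -5.
The rest check out directly.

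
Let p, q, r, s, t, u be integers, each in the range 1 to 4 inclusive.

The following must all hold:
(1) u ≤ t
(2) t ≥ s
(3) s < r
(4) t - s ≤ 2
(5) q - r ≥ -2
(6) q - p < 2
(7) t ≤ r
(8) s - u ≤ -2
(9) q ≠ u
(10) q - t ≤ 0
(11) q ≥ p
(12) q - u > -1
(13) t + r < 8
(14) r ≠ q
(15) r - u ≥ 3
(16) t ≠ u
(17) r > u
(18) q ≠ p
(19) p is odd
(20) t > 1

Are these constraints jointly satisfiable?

Constraints 4, 5, 8, 10, and 15 give u − s ≥ 2, s − t ≥ -2, t − q ≥ 0, q − r ≥ -2, r − u ≥ 3.
Adding all 5 inequalities: the left sides telescope to 0, and the right sides sum to 2 + (-2) + 0 + (-2) + 3 = 1. So 0 ≥ 1, which is false.

Unsatisfiable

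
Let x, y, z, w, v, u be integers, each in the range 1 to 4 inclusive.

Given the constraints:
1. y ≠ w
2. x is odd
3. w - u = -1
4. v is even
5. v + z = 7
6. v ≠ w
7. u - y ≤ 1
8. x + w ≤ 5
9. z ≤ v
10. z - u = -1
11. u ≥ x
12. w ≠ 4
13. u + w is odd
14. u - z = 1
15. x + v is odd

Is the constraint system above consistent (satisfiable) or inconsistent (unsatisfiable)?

Satisfiable

The assignment x = 1, y = 4, z = 3, w = 3, v = 4, u = 4 works:
  constraint 3 holds since w - u = -1.
  constraint 5 holds since v + z = 7.
The rest check out directly.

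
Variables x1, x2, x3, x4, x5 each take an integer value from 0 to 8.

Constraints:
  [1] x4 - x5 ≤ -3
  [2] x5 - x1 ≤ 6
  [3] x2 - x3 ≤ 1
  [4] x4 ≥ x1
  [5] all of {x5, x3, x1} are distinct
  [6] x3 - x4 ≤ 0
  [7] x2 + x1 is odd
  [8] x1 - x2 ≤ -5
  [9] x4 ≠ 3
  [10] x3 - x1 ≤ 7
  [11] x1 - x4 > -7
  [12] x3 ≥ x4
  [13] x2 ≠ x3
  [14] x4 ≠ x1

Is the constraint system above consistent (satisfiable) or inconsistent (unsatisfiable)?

Constraints 1, 2, 3, 6, and 8 give x4 − x3 ≥ 0, x3 − x2 ≥ -1, x2 − x1 ≥ 5, x1 − x5 ≥ -6, x5 − x4 ≥ 3.
Adding all 5 inequalities: the left sides telescope to 0, and the right sides sum to 0 + (-1) + 5 + (-6) + 3 = 1. So 0 ≥ 1, which is false.

Unsatisfiable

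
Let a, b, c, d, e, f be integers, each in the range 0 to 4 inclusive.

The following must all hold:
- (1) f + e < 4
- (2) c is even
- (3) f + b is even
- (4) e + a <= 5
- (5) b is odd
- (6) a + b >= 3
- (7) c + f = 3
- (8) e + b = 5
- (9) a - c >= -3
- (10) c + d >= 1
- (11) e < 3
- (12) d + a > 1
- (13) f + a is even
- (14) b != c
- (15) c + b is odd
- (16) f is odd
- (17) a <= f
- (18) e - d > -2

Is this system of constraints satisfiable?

Setting (a, b, c, d, e, f) = (1, 3, 2, 1, 2, 1) satisfies everything: constraint 1: f + e = 3; constraint 4: e + a = 3, and the others follow.

Satisfiable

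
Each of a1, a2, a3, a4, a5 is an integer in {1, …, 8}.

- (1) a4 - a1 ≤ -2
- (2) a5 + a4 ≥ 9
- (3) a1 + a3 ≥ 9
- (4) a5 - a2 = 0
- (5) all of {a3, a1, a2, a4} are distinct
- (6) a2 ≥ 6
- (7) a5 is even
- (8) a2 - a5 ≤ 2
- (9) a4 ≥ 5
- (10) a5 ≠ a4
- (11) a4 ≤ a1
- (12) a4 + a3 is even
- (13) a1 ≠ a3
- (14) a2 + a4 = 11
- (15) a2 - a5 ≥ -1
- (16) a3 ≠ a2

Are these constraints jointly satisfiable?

Satisfiable

Try a1 = 7, a2 = 6, a3 = 3, a4 = 5, a5 = 6.
Check constraint 1: a4 - a1 = -2; constraint 2: a5 + a4 = 11; constraint 3: a1 + a3 = 10. The remaining constraints are straightforward to verify.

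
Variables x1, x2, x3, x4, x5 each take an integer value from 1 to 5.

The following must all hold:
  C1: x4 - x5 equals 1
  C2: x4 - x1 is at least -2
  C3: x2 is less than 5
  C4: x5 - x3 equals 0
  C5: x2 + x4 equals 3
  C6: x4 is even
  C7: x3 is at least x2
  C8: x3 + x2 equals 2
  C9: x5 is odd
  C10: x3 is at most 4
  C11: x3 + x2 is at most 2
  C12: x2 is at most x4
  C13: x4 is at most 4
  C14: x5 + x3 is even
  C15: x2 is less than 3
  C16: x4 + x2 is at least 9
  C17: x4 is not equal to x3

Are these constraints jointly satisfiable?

From constraint 13: x4 ≤ 4. From constraints 7 and 10: x2 ≤ x3 ≤ 4. Hence x4 + x2 ≤ 8. But constraint 16 requires x4 + x2 ≥ 9, and 9 > 8. Contradiction.

Unsatisfiable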